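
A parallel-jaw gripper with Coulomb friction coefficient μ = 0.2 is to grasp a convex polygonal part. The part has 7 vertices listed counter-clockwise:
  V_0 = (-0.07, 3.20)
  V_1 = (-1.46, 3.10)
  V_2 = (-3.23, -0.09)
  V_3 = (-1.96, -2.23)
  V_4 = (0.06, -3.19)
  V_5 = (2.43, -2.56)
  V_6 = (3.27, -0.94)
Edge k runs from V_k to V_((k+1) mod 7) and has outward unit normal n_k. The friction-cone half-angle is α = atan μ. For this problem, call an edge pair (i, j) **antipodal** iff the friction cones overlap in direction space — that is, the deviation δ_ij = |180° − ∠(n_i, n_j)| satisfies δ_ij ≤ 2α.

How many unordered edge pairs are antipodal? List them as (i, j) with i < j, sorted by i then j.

count = 3; pairs: (0,4), (1,5), (2,6)

α = atan 0.2 = 11.31°;  2α = 22.62°
n_0 = (-0.0718, +0.9974)
n_1 = (-0.8744, +0.4852)
n_2 = (-0.8600, -0.5104)
n_3 = (-0.4292, -0.9032)
n_4 = (+0.2569, -0.9664)
n_5 = (+0.8878, -0.4603)
n_6 = (+0.7783, +0.6279)
  (0,1): δ = 123.14°  ·
  (0,2): δ = 63.43°  ·
  (0,3): δ = 29.53°  ·
  (0,4): δ = 10.77°  ✓
  (0,5): δ = 58.48°  ·
  (0,6): δ = 124.78°  ·
  (1,2): δ = 120.29°  ·
  (1,3): δ = 86.40°  ·
  (1,4): δ = 46.09°  ·
  (1,5): δ = 1.62°  ✓
  (1,6): δ = 67.92°  ·
  (2,3): δ = 146.11°  ·
  (2,4): δ = 105.80°  ·
  (2,5): δ = 58.09°  ·
  (2,6): δ = 8.21°  ✓
  (3,4): δ = 139.69°  ·
  (3,5): δ = 91.99°  ·
  (3,6): δ = 25.69°  ·
  (4,5): δ = 132.29°  ·
  (4,6): δ = 65.99°  ·
  (5,6): δ = 113.70°  ·
antipodal pairs: 3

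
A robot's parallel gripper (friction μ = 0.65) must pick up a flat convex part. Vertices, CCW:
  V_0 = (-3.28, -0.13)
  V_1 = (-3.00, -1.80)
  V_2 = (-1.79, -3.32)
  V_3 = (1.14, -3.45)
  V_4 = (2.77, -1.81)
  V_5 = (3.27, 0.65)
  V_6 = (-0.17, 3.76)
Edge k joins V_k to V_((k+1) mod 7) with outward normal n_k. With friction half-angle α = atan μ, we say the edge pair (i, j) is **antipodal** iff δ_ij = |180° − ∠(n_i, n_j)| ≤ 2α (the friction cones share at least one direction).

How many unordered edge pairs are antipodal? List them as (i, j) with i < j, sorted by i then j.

α = atan 0.65 = 33.02°;  2α = 66.05°
n_0 = (-0.9862, -0.1654)
n_1 = (-0.7824, -0.6228)
n_2 = (-0.0443, -0.9990)
n_3 = (+0.7093, -0.7049)
n_4 = (+0.9800, -0.1992)
n_5 = (+0.6706, +0.7418)
n_6 = (-0.7811, +0.6245)
  (0,1): δ = 151.00°  ·
  (0,2): δ = 102.06°  ·
  (0,3): δ = 54.34°  ✓
  (0,4): δ = 21.01°  ✓
  (0,5): δ = 38.37°  ✓
  (0,6): δ = 131.84°  ·
  (1,2): δ = 131.06°  ·
  (1,3): δ = 83.35°  ·
  (1,4): δ = 50.01°  ✓
  (1,5): δ = 9.36°  ✓
  (1,6): δ = 102.84°  ·
  (2,3): δ = 132.28°  ·
  (2,4): δ = 98.95°  ·
  (2,5): δ = 39.58°  ✓
  (2,6): δ = 53.90°  ✓
  (3,4): δ = 146.66°  ·
  (3,5): δ = 87.29°  ·
  (3,6): δ = 6.18°  ✓
  (4,5): δ = 120.63°  ·
  (4,6): δ = 27.15°  ✓
  (5,6): δ = 86.53°  ·
antipodal pairs: 9

count = 9; pairs: (0,3), (0,4), (0,5), (1,4), (1,5), (2,5), (2,6), (3,6), (4,6)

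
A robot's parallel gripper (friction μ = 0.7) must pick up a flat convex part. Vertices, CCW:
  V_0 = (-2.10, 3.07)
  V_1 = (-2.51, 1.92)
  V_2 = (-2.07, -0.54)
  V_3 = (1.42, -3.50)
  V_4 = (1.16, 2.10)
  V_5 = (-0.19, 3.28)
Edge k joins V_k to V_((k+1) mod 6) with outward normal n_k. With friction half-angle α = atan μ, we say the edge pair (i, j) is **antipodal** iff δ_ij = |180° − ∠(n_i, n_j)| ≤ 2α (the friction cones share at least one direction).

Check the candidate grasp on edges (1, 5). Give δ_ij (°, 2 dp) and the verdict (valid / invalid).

α = atan 0.7 = 34.99°;  2α = 69.98°
edge 1: e_1 = (+0.44, -2.46);  n_1 = (-0.9844, -0.1761)
edge 5: e_5 = (-1.91, -0.21);  n_5 = (-0.1093, +0.9940)
∠(n_1, n_5) = 93.87°
δ = |180° − 93.87°| = 86.13°
86.13° > 2α = 69.98°  →  invalid

δ = 86.13°, invalid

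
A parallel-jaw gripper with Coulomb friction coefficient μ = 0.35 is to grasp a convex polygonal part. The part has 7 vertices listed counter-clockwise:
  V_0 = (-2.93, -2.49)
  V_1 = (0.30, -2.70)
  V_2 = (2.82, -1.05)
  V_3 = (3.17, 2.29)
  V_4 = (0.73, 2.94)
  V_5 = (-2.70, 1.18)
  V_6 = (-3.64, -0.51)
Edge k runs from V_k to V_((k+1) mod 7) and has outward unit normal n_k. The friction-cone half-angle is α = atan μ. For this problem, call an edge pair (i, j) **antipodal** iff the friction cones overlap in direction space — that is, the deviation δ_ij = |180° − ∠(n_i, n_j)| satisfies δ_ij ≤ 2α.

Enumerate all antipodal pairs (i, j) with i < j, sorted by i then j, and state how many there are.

α = atan 0.35 = 19.29°;  2α = 38.58°
n_0 = (-0.0649, -0.9979)
n_1 = (+0.5478, -0.8366)
n_2 = (+0.9946, -0.1042)
n_3 = (+0.2574, +0.9663)
n_4 = (-0.4565, +0.8897)
n_5 = (-0.8739, +0.4861)
n_6 = (-0.9413, -0.3375)
  (0,1): δ = 143.06°  ·
  (0,2): δ = 92.26°  ·
  (0,3): δ = 11.20°  ✓
  (0,4): δ = 30.88°  ✓
  (0,5): δ = 64.64°  ·
  (0,6): δ = 113.45°  ·
  (1,2): δ = 129.20°  ·
  (1,3): δ = 48.13°  ·
  (1,4): δ = 6.05°  ✓
  (1,5): δ = 27.70°  ✓
  (1,6): δ = 76.51°  ·
  (2,3): δ = 98.93°  ·
  (2,4): δ = 56.85°  ·
  (2,5): δ = 23.10°  ✓
  (2,6): δ = 25.71°  ✓
  (3,4): δ = 137.92°  ·
  (3,5): δ = 104.17°  ·
  (3,6): δ = 55.36°  ·
  (4,5): δ = 146.25°  ·
  (4,6): δ = 97.44°  ·
  (5,6): δ = 131.19°  ·
antipodal pairs: 6

count = 6; pairs: (0,3), (0,4), (1,4), (1,5), (2,5), (2,6)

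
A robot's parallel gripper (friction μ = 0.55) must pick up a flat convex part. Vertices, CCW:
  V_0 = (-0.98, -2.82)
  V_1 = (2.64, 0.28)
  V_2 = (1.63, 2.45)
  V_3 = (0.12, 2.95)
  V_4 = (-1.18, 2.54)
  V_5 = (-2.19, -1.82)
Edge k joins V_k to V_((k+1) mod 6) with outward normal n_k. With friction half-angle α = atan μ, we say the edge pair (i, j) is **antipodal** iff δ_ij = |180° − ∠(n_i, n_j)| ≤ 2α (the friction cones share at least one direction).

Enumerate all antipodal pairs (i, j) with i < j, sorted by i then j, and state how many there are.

α = atan 0.55 = 28.81°;  2α = 57.62°
n_0 = (+0.6504, -0.7596)
n_1 = (+0.9066, +0.4220)
n_2 = (+0.3143, +0.9493)
n_3 = (-0.3008, +0.9537)
n_4 = (-0.9742, +0.2257)
n_5 = (-0.6370, -0.7708)
  (0,1): δ = 105.62°  ·
  (0,2): δ = 58.90°  ·
  (0,3): δ = 23.07°  ✓
  (0,4): δ = 36.38°  ✓
  (0,5): δ = 99.85°  ·
  (1,2): δ = 133.28°  ·
  (1,3): δ = 97.45°  ·
  (1,4): δ = 38.00°  ✓
  (1,5): δ = 25.47°  ✓
  (2,3): δ = 144.17°  ·
  (2,4): δ = 84.72°  ·
  (2,5): δ = 21.25°  ✓
  (3,4): δ = 120.55°  ·
  (3,5): δ = 57.08°  ✓
  (4,5): δ = 116.53°  ·
antipodal pairs: 6

count = 6; pairs: (0,3), (0,4), (1,4), (1,5), (2,5), (3,5)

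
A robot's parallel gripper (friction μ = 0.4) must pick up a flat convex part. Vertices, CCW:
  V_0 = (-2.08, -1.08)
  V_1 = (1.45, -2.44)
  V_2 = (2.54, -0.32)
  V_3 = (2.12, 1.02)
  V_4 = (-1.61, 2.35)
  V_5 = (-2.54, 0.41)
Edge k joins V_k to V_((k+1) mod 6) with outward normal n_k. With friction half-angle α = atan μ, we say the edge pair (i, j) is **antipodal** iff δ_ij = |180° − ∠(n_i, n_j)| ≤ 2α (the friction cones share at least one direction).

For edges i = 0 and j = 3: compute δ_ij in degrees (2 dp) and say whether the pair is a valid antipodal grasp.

α = atan 0.4 = 21.80°;  2α = 43.60°
edge 0: e_0 = (+3.53, -1.36);  n_0 = (-0.3595, -0.9331)
edge 3: e_3 = (-3.73, +1.33);  n_3 = (+0.3359, +0.9419)
∠(n_0, n_3) = 178.55°
δ = |180° − 178.55°| = 1.45°
1.45° ≤ 2α = 43.60°  →  valid

δ = 1.45°, valid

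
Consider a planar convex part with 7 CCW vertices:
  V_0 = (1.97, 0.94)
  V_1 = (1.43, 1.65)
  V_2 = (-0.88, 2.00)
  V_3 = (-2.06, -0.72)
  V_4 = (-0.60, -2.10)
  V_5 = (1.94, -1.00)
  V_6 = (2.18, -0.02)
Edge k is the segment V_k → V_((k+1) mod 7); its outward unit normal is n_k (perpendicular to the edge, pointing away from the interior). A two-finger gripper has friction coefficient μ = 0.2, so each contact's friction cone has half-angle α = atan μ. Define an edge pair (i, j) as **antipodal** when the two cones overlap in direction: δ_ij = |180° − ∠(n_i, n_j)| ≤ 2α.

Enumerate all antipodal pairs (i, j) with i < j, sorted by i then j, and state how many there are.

α = atan 0.2 = 11.31°;  2α = 22.62°
n_0 = (+0.7959, +0.6054)
n_1 = (+0.1498, +0.9887)
n_2 = (-0.9174, +0.3980)
n_3 = (-0.6869, -0.7267)
n_4 = (+0.3974, -0.9176)
n_5 = (+0.9713, -0.2379)
n_6 = (+0.9769, +0.2137)
  (0,1): δ = 135.87°  ·
  (0,2): δ = 60.71°  ·
  (0,3): δ = 9.36°  ✓
  (0,4): δ = 76.16°  ·
  (0,5): δ = 128.98°  ·
  (0,6): δ = 155.08°  ·
  (1,2): δ = 104.84°  ·
  (1,3): δ = 34.77°  ·
  (1,4): δ = 32.03°  ·
  (1,5): δ = 84.85°  ·
  (1,6): δ = 110.95°  ·
  (2,3): δ = 109.93°  ·
  (2,4): δ = 43.13°  ·
  (2,5): δ = 9.69°  ✓
  (2,6): δ = 35.79°  ·
  (3,4): δ = 113.20°  ·
  (3,5): δ = 60.37°  ·
  (3,6): δ = 34.27°  ·
  (4,5): δ = 127.18°  ·
  (4,6): δ = 101.08°  ·
  (5,6): δ = 153.90°  ·
antipodal pairs: 2

count = 2; pairs: (0,3), (2,5)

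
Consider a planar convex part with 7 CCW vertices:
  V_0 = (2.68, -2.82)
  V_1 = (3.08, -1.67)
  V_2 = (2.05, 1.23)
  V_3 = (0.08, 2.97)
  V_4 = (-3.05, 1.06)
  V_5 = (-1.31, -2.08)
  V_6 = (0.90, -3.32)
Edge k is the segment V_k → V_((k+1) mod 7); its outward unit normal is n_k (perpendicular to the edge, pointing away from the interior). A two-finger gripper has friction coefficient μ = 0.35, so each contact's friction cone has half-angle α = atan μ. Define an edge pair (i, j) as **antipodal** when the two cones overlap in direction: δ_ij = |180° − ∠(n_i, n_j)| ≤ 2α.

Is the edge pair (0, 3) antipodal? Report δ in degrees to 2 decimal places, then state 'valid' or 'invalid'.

δ = 39.43°, invalid

α = atan 0.35 = 19.29°;  2α = 38.58°
edge 0: e_0 = (+0.40, +1.15);  n_0 = (+0.9445, -0.3285)
edge 3: e_3 = (-3.13, -1.91);  n_3 = (-0.5209, +0.8536)
∠(n_0, n_3) = 140.57°
δ = |180° − 140.57°| = 39.43°
39.43° > 2α = 38.58°  →  invalid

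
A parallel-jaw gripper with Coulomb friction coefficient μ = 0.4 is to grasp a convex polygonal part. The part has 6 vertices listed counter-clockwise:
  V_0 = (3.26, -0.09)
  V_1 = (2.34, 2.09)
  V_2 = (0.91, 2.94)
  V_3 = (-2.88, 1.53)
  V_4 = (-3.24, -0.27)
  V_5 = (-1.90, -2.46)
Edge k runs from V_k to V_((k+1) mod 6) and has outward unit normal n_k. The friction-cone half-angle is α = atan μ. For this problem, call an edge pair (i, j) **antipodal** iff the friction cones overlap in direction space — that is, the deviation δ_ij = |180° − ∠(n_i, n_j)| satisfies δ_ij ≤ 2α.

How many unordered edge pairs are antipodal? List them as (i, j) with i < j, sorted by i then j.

α = atan 0.4 = 21.80°;  2α = 43.60°
n_0 = (+0.9213, +0.3888)
n_1 = (+0.5110, +0.8596)
n_2 = (-0.3487, +0.9372)
n_3 = (-0.9806, +0.1961)
n_4 = (-0.8530, -0.5219)
n_5 = (+0.4174, -0.9087)
  (0,1): δ = 143.61°  ·
  (0,2): δ = 92.47°  ·
  (0,3): δ = 34.19°  ✓
  (0,4): δ = 8.58°  ✓
  (0,5): δ = 91.79°  ·
  (1,2): δ = 128.87°  ·
  (1,3): δ = 70.58°  ·
  (1,4): δ = 27.81°  ✓
  (1,5): δ = 55.40°  ·
  (2,3): δ = 121.72°  ·
  (2,4): δ = 78.95°  ·
  (2,5): δ = 4.26°  ✓
  (3,4): δ = 137.23°  ·
  (3,5): δ = 54.02°  ·
  (4,5): δ = 96.79°  ·
antipodal pairs: 4

count = 4; pairs: (0,3), (0,4), (1,4), (2,5)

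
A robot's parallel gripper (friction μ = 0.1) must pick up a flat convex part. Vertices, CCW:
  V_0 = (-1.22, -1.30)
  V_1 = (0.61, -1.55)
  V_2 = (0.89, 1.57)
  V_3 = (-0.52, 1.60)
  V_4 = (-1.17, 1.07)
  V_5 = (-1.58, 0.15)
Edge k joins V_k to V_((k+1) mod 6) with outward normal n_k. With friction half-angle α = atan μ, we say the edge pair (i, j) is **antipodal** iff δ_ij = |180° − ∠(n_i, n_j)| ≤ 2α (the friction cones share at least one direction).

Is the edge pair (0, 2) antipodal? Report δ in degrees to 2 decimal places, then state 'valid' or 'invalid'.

α = atan 0.1 = 5.71°;  2α = 11.42°
edge 0: e_0 = (+1.83, -0.25);  n_0 = (-0.1354, -0.9908)
edge 2: e_2 = (-1.41, +0.03);  n_2 = (+0.0213, +0.9998)
∠(n_0, n_2) = 173.44°
δ = |180° − 173.44°| = 6.56°
6.56° ≤ 2α = 11.42°  →  valid

δ = 6.56°, valid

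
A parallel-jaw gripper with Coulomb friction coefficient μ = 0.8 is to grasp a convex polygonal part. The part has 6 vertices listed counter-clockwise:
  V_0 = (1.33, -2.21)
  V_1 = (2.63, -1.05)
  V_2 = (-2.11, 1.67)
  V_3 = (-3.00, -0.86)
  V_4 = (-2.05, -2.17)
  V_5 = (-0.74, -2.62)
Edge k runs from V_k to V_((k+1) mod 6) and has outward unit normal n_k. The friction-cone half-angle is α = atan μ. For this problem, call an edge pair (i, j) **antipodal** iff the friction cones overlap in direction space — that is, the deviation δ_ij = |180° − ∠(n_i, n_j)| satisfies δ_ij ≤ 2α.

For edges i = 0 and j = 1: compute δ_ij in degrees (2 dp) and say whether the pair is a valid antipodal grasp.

α = atan 0.8 = 38.66°;  2α = 77.32°
edge 0: e_0 = (+1.30, +1.16);  n_0 = (+0.6658, -0.7461)
edge 1: e_1 = (-4.74, +2.72);  n_1 = (+0.4977, +0.8673)
∠(n_0, n_1) = 108.41°
δ = |180° − 108.41°| = 71.59°
71.59° ≤ 2α = 77.32°  →  valid

δ = 71.59°, valid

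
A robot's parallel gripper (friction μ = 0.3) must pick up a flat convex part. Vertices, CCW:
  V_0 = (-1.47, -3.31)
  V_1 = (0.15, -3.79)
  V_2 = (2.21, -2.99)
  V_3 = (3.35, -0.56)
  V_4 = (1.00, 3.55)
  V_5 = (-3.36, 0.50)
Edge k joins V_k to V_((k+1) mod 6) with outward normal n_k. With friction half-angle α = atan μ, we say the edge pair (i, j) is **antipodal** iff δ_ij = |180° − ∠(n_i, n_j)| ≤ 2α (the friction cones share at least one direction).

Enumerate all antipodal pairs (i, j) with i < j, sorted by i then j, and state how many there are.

count = 3; pairs: (1,4), (2,4), (3,5)

α = atan 0.3 = 16.70°;  2α = 33.40°
n_0 = (-0.2841, -0.9588)
n_1 = (+0.3620, -0.9322)
n_2 = (+0.9053, -0.4247)
n_3 = (+0.8681, +0.4964)
n_4 = (-0.5732, +0.8194)
n_5 = (-0.8958, -0.4444)
  (0,1): δ = 142.27°  ·
  (0,2): δ = 98.63°  ·
  (0,3): δ = 43.74°  ·
  (0,4): δ = 51.48°  ·
  (0,5): δ = 132.89°  ·
  (1,2): δ = 136.36°  ·
  (1,3): δ = 81.46°  ·
  (1,4): δ = 13.75°  ✓
  (1,5): δ = 95.16°  ·
  (2,3): δ = 125.11°  ·
  (2,4): δ = 29.89°  ✓
  (2,5): δ = 51.52°  ·
  (3,4): δ = 84.79°  ·
  (3,5): δ = 3.38°  ✓
  (4,5): δ = 98.59°  ·
antipodal pairs: 3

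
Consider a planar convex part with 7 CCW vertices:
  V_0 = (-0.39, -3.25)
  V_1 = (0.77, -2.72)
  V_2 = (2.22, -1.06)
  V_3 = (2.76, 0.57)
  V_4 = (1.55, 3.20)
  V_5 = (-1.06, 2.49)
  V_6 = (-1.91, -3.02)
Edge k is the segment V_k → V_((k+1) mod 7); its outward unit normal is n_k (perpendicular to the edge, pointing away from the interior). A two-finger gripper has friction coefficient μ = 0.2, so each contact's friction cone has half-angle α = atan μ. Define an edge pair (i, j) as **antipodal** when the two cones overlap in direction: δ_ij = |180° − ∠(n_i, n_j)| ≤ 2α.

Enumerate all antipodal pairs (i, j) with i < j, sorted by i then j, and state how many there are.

α = atan 0.2 = 11.31°;  2α = 22.62°
n_0 = (+0.4156, -0.9096)
n_1 = (+0.7531, -0.6579)
n_2 = (+0.9493, -0.3145)
n_3 = (+0.9085, +0.4180)
n_4 = (-0.2625, +0.9649)
n_5 = (-0.9883, +0.1525)
n_6 = (-0.1496, -0.9887)
  (0,1): δ = 155.69°  ·
  (0,2): δ = 132.88°  ·
  (0,3): δ = 89.85°  ·
  (0,4): δ = 9.34°  ✓
  (0,5): δ = 56.67°  ·
  (0,6): δ = 146.84°  ·
  (1,2): δ = 157.19°  ·
  (1,3): δ = 114.16°  ·
  (1,4): δ = 33.65°  ·
  (1,5): δ = 32.37°  ·
  (1,6): δ = 122.53°  ·
  (2,3): δ = 136.96°  ·
  (2,4): δ = 56.45°  ·
  (2,5): δ = 9.56°  ✓
  (2,6): δ = 99.72°  ·
  (3,4): δ = 99.49°  ·
  (3,5): δ = 33.48°  ·
  (3,6): δ = 56.69°  ·
  (4,5): δ = 113.99°  ·
  (4,6): δ = 23.82°  ·
  (5,6): δ = 89.83°  ·
antipodal pairs: 2

count = 2; pairs: (0,4), (2,5)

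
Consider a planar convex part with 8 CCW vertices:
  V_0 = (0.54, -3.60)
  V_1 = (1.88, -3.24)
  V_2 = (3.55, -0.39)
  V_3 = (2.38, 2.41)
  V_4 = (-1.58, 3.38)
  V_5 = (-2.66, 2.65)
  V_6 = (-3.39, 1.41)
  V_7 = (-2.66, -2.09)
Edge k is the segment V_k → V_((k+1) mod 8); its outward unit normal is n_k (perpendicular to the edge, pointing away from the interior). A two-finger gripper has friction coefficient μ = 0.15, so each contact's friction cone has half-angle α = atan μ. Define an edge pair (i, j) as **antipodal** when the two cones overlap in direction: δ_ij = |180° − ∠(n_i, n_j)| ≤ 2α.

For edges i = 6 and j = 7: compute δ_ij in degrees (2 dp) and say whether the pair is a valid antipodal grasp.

α = atan 0.15 = 8.53°;  2α = 17.06°
edge 6: e_6 = (+0.73, -3.50);  n_6 = (-0.9789, -0.2042)
edge 7: e_7 = (+3.20, -1.51);  n_7 = (-0.4267, -0.9044)
∠(n_6, n_7) = 52.96°
δ = |180° − 52.96°| = 127.04°
127.04° > 2α = 17.06°  →  invalid

δ = 127.04°, invalid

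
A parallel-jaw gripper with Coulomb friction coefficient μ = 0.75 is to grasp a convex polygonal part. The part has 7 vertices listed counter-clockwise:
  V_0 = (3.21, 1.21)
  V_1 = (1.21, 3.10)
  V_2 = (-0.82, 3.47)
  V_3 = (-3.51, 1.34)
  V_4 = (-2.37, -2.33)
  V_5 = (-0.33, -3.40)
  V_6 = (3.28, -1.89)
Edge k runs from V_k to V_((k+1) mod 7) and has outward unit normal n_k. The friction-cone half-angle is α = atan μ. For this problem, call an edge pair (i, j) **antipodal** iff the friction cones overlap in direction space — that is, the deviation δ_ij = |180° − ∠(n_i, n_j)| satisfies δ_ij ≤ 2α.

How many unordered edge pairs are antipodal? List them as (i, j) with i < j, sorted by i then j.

count = 11; pairs: (0,3), (0,4), (0,5), (1,3), (1,4), (1,5), (2,4), (2,5), (2,6), (3,6), (4,6)

α = atan 0.75 = 36.87°;  2α = 73.74°
n_0 = (+0.6868, +0.7268)
n_1 = (+0.1793, +0.9838)
n_2 = (-0.6208, +0.7840)
n_3 = (-0.9550, -0.2966)
n_4 = (-0.4645, -0.8856)
n_5 = (+0.3859, -0.9225)
n_6 = (+0.9997, +0.0226)
  (0,1): δ = 146.95°  ·
  (0,2): δ = 98.25°  ·
  (0,3): δ = 29.36°  ✓
  (0,4): δ = 15.70°  ✓
  (0,5): δ = 66.08°  ✓
  (0,6): δ = 134.67°  ·
  (1,2): δ = 131.30°  ·
  (1,3): δ = 62.41°  ✓
  (1,4): δ = 17.35°  ✓
  (1,5): δ = 33.03°  ✓
  (1,6): δ = 101.62°  ·
  (2,3): δ = 111.12°  ·
  (2,4): δ = 66.05°  ✓
  (2,5): δ = 15.67°  ✓
  (2,6): δ = 52.92°  ✓
  (3,4): δ = 134.93°  ·
  (3,5): δ = 84.56°  ·
  (3,6): δ = 15.96°  ✓
  (4,5): δ = 129.62°  ·
  (4,6): δ = 61.03°  ✓
  (5,6): δ = 111.41°  ·
antipodal pairs: 11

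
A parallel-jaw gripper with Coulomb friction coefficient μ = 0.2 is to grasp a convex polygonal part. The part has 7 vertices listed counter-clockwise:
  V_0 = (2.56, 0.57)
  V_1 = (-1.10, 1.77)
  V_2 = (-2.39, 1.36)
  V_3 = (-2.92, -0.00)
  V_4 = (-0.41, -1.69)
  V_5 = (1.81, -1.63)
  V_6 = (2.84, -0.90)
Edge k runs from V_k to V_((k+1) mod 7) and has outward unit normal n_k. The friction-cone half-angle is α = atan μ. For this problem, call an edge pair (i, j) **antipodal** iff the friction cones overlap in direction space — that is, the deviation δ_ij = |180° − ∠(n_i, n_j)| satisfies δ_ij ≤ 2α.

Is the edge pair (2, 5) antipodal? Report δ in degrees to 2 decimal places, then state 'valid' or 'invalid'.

δ = 33.38°, invalid

α = atan 0.2 = 11.31°;  2α = 22.62°
edge 2: e_2 = (-0.53, -1.36);  n_2 = (-0.9317, +0.3631)
edge 5: e_5 = (+1.03, +0.73);  n_5 = (+0.5782, -0.8159)
∠(n_2, n_5) = 146.62°
δ = |180° − 146.62°| = 33.38°
33.38° > 2α = 22.62°  →  invalid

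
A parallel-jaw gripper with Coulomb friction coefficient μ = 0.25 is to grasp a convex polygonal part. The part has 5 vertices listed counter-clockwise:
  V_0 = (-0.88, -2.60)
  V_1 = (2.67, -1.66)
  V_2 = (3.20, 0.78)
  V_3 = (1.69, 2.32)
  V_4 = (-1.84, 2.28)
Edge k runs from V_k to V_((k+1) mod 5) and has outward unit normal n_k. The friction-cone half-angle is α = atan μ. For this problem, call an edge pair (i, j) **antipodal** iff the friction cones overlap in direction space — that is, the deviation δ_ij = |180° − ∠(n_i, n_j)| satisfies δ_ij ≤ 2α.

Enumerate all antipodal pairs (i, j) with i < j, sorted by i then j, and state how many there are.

count = 2; pairs: (0,3), (1,4)

α = atan 0.25 = 14.04°;  2α = 28.07°
n_0 = (+0.2560, -0.9667)
n_1 = (+0.9772, -0.2123)
n_2 = (+0.7140, +0.7001)
n_3 = (-0.0113, +0.9999)
n_4 = (-0.9812, -0.1930)
  (0,1): δ = 117.09°  ·
  (0,2): δ = 60.39°  ·
  (0,3): δ = 14.18°  ✓
  (0,4): δ = 86.30°  ·
  (1,2): δ = 123.31°  ·
  (1,3): δ = 77.10°  ·
  (1,4): δ = 23.38°  ✓
  (2,3): δ = 133.79°  ·
  (2,4): δ = 33.31°  ·
  (3,4): δ = 79.52°  ·
antipodal pairs: 2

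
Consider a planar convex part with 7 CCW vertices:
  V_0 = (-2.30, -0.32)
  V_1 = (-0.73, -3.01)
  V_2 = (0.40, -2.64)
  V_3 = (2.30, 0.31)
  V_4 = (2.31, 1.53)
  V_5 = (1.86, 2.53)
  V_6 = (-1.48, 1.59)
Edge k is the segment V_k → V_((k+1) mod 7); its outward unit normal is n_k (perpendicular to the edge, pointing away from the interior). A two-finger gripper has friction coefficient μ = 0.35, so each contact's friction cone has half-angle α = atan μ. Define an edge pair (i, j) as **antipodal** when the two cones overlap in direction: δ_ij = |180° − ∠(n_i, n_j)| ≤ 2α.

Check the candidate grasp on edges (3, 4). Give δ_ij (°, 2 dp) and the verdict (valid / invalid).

α = atan 0.35 = 19.29°;  2α = 38.58°
edge 3: e_3 = (+0.01, +1.22);  n_3 = (+1.0000, -0.0082)
edge 4: e_4 = (-0.45, +1.00);  n_4 = (+0.9119, +0.4104)
∠(n_3, n_4) = 24.70°
δ = |180° − 24.70°| = 155.30°
155.30° > 2α = 38.58°  →  invalid

δ = 155.30°, invalid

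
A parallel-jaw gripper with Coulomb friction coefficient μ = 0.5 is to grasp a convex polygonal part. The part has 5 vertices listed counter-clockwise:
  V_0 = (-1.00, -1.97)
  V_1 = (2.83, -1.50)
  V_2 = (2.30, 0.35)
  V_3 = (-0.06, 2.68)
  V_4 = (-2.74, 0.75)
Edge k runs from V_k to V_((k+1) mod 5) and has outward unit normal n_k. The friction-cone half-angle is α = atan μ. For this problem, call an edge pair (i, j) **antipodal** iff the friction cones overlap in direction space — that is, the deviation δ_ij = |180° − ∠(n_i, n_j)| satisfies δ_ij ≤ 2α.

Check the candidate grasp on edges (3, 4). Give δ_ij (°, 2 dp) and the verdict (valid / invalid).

δ = 93.15°, invalid

α = atan 0.5 = 26.57°;  2α = 53.13°
edge 3: e_3 = (-2.68, -1.93);  n_3 = (-0.5844, +0.8115)
edge 4: e_4 = (+1.74, -2.72);  n_4 = (-0.8424, -0.5389)
∠(n_3, n_4) = 86.85°
δ = |180° − 86.85°| = 93.15°
93.15° > 2α = 53.13°  →  invalid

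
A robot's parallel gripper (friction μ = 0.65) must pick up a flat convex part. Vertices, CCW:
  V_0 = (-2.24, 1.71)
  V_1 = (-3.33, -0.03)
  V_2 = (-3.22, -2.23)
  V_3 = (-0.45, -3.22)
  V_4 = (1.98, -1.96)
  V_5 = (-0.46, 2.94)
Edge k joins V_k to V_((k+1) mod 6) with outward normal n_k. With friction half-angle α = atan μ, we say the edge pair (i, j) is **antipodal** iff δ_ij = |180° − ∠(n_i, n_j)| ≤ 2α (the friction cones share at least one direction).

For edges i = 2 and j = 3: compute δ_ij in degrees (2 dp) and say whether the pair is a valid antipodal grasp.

α = atan 0.65 = 33.02°;  2α = 66.05°
edge 2: e_2 = (+2.77, -0.99);  n_2 = (-0.3366, -0.9417)
edge 3: e_3 = (+2.43, +1.26);  n_3 = (+0.4603, -0.8878)
∠(n_2, n_3) = 47.07°
δ = |180° − 47.07°| = 132.93°
132.93° > 2α = 66.05°  →  invalid

δ = 132.93°, invalid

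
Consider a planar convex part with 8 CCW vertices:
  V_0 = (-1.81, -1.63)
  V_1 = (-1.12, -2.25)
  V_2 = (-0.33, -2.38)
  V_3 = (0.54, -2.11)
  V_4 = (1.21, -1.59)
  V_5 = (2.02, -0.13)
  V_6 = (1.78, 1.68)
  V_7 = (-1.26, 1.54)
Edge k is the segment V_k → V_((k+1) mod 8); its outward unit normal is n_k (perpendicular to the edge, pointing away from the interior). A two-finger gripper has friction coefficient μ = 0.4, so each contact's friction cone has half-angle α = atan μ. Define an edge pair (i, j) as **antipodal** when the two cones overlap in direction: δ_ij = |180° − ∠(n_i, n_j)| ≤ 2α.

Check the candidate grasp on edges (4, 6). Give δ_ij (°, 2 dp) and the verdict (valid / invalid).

α = atan 0.4 = 21.80°;  2α = 43.60°
edge 4: e_4 = (+0.81, +1.46);  n_4 = (+0.8744, -0.4851)
edge 6: e_6 = (-3.04, -0.14);  n_6 = (-0.0460, +0.9989)
∠(n_4, n_6) = 121.66°
δ = |180° − 121.66°| = 58.34°
58.34° > 2α = 43.60°  →  invalid

δ = 58.34°, invalid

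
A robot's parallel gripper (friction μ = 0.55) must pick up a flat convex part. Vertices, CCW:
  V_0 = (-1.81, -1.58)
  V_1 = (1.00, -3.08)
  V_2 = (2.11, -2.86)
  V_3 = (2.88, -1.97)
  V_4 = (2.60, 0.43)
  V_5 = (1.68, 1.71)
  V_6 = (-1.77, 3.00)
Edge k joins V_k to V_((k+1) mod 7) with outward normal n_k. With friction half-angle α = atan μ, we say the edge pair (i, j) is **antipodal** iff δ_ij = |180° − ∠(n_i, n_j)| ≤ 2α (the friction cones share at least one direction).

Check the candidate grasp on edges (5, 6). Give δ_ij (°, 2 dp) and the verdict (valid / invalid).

δ = 70.00°, invalid

α = atan 0.55 = 28.81°;  2α = 57.62°
edge 5: e_5 = (-3.45, +1.29);  n_5 = (+0.3502, +0.9367)
edge 6: e_6 = (-0.04, -4.58);  n_6 = (-1.0000, +0.0087)
∠(n_5, n_6) = 110.00°
δ = |180° − 110.00°| = 70.00°
70.00° > 2α = 57.62°  →  invalid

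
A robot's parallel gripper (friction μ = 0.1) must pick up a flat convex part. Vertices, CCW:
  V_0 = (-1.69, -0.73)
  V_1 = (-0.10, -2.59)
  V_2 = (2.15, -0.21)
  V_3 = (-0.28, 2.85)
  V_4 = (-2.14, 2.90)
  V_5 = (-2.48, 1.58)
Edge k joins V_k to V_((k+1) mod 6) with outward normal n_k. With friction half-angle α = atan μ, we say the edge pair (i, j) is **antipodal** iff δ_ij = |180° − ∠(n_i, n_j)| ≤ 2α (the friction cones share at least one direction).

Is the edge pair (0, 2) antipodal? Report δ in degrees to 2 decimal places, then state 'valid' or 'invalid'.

α = atan 0.1 = 5.71°;  2α = 11.42°
edge 0: e_0 = (+1.59, -1.86);  n_0 = (-0.7601, -0.6498)
edge 2: e_2 = (-2.43, +3.06);  n_2 = (+0.7831, +0.6219)
∠(n_0, n_2) = 177.93°
δ = |180° − 177.93°| = 2.07°
2.07° ≤ 2α = 11.42°  →  valid

δ = 2.07°, valid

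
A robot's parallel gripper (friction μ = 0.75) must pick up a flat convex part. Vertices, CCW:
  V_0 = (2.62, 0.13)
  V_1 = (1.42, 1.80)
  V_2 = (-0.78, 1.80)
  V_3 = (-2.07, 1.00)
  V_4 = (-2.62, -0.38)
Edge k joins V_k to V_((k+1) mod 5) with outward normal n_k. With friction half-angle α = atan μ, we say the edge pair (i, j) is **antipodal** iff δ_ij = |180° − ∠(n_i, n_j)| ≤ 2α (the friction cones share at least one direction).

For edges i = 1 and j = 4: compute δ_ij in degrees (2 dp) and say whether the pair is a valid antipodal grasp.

δ = 5.56°, valid

α = atan 0.75 = 36.87°;  2α = 73.74°
edge 1: e_1 = (-2.20, +0.00);  n_1 = (+0.0000, +1.0000)
edge 4: e_4 = (+5.24, +0.51);  n_4 = (+0.0969, -0.9953)
∠(n_1, n_4) = 174.44°
δ = |180° − 174.44°| = 5.56°
5.56° ≤ 2α = 73.74°  →  valid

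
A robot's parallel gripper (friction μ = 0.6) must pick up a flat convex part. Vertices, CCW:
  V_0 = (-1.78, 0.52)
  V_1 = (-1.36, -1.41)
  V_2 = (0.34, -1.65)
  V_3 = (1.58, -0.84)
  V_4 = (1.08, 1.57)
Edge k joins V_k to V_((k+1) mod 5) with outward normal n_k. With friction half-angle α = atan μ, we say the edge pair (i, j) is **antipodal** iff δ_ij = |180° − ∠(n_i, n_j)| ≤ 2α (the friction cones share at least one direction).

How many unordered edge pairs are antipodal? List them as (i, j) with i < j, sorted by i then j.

count = 3; pairs: (0,3), (1,4), (2,4)

α = atan 0.6 = 30.96°;  2α = 61.93°
n_0 = (-0.9771, -0.2126)
n_1 = (-0.1398, -0.9902)
n_2 = (+0.5469, -0.8372)
n_3 = (+0.9791, +0.2031)
n_4 = (-0.3446, +0.9387)
  (0,1): δ = 110.31°  ·
  (0,2): δ = 69.12°  ·
  (0,3): δ = 0.56°  ✓
  (0,4): δ = 97.88°  ·
  (1,2): δ = 138.81°  ·
  (1,3): δ = 70.24°  ·
  (1,4): δ = 28.20°  ✓
  (2,3): δ = 111.43°  ·
  (2,4): δ = 12.99°  ✓
  (3,4): δ = 81.56°  ·
antipodal pairs: 3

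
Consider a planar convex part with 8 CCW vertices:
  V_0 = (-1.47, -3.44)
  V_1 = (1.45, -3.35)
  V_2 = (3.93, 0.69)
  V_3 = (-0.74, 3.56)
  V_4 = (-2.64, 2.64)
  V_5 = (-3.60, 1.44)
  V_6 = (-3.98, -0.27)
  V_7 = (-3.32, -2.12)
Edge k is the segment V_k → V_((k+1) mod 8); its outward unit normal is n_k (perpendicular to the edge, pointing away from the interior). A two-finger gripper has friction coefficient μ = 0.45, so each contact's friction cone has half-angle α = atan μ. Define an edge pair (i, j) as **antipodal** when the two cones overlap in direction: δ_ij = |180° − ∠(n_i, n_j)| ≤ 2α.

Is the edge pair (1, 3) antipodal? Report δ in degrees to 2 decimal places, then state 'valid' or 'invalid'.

δ = 32.62°, valid

α = atan 0.45 = 24.23°;  2α = 48.46°
edge 1: e_1 = (+2.48, +4.04);  n_1 = (+0.8522, -0.5232)
edge 3: e_3 = (-1.90, -0.92);  n_3 = (-0.4358, +0.9000)
∠(n_1, n_3) = 147.38°
δ = |180° − 147.38°| = 32.62°
32.62° ≤ 2α = 48.46°  →  valid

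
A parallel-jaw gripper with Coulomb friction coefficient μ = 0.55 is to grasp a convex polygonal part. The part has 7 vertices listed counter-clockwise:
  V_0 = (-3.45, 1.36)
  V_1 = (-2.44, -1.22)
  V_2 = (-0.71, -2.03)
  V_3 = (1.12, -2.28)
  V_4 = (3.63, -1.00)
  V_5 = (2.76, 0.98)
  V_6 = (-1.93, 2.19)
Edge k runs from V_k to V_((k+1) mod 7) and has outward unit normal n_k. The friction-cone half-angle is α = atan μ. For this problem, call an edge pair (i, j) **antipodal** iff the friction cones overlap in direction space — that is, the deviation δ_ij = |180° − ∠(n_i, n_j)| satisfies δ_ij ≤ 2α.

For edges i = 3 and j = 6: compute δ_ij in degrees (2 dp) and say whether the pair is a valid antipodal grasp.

δ = 1.62°, valid

α = atan 0.55 = 28.81°;  2α = 57.62°
edge 3: e_3 = (+2.51, +1.28);  n_3 = (+0.4543, -0.8908)
edge 6: e_6 = (-1.52, -0.83);  n_6 = (-0.4793, +0.8777)
∠(n_3, n_6) = 178.38°
δ = |180° − 178.38°| = 1.62°
1.62° ≤ 2α = 57.62°  →  valid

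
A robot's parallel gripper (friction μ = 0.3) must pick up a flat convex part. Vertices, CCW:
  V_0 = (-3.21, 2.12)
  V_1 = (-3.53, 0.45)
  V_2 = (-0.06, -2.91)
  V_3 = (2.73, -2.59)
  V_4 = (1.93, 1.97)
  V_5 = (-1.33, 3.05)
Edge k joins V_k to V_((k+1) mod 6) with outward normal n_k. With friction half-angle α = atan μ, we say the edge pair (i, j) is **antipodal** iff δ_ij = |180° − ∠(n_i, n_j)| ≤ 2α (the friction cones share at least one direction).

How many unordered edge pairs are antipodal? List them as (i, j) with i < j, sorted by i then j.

α = atan 0.3 = 16.70°;  2α = 33.40°
n_0 = (-0.9821, +0.1882)
n_1 = (-0.6956, -0.7184)
n_2 = (+0.1139, -0.9935)
n_3 = (+0.9850, +0.1728)
n_4 = (+0.3145, +0.9493)
n_5 = (-0.4434, +0.8963)
  (0,1): δ = 123.23°  ·
  (0,2): δ = 72.61°  ·
  (0,3): δ = 20.80°  ✓
  (0,4): δ = 82.52°  ·
  (0,5): δ = 127.17°  ·
  (1,2): δ = 129.38°  ·
  (1,3): δ = 35.97°  ·
  (1,4): δ = 25.75°  ✓
  (1,5): δ = 70.40°  ·
  (2,3): δ = 86.59°  ·
  (2,4): δ = 24.87°  ✓
  (2,5): δ = 19.78°  ✓
  (3,4): δ = 118.28°  ·
  (3,5): δ = 73.63°  ·
  (4,5): δ = 135.35°  ·
antipodal pairs: 4

count = 4; pairs: (0,3), (1,4), (2,4), (2,5)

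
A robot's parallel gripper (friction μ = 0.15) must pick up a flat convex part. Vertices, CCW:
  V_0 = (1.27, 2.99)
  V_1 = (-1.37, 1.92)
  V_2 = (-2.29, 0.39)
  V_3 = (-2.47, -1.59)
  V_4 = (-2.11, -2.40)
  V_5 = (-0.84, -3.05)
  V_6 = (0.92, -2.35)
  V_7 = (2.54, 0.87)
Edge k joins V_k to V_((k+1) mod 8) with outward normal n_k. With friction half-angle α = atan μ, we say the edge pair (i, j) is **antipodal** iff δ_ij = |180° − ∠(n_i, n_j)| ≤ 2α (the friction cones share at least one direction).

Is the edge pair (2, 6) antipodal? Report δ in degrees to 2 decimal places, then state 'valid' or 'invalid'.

α = atan 0.15 = 8.53°;  2α = 17.06°
edge 2: e_2 = (-0.18, -1.98);  n_2 = (-0.9959, +0.0905)
edge 6: e_6 = (+1.62, +3.22);  n_6 = (+0.8933, -0.4494)
∠(n_2, n_6) = 158.49°
δ = |180° − 158.49°| = 21.51°
21.51° > 2α = 17.06°  →  invalid

δ = 21.51°, invalid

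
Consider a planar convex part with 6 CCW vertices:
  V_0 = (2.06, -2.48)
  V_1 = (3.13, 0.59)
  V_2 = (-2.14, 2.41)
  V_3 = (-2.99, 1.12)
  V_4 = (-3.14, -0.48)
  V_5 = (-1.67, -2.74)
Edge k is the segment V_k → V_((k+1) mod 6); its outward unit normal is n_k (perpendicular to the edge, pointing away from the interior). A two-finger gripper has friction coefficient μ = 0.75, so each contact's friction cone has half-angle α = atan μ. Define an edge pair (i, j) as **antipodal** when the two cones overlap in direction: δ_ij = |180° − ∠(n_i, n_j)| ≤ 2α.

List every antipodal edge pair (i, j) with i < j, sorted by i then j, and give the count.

α = atan 0.75 = 36.87°;  2α = 73.74°
n_0 = (+0.9443, -0.3291)
n_1 = (+0.3264, +0.9452)
n_2 = (-0.8350, +0.5502)
n_3 = (-0.9956, +0.0933)
n_4 = (-0.8383, -0.5452)
n_5 = (+0.0695, -0.9976)
  (0,1): δ = 89.84°  ·
  (0,2): δ = 14.17°  ✓
  (0,3): δ = 13.86°  ✓
  (0,4): δ = 52.26°  ✓
  (0,5): δ = 113.20°  ·
  (1,2): δ = 104.33°  ·
  (1,3): δ = 76.30°  ·
  (1,4): δ = 37.91°  ✓
  (1,5): δ = 23.04°  ✓
  (2,3): δ = 151.97°  ·
  (2,4): δ = 113.58°  ·
  (2,5): δ = 52.63°  ✓
  (3,4): δ = 141.60°  ·
  (3,5): δ = 80.66°  ·
  (4,5): δ = 119.05°  ·
antipodal pairs: 6

count = 6; pairs: (0,2), (0,3), (0,4), (1,4), (1,5), (2,5)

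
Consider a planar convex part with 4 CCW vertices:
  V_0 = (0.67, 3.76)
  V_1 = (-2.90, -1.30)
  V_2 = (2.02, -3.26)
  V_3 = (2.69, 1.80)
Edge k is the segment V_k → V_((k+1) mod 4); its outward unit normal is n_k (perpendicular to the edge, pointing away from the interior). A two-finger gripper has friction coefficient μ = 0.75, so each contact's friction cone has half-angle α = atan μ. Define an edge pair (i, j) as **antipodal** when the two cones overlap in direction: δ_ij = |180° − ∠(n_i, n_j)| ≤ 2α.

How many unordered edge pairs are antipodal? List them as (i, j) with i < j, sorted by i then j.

α = atan 0.75 = 36.87°;  2α = 73.74°
n_0 = (-0.8171, +0.5765)
n_1 = (-0.3701, -0.9290)
n_2 = (+0.9913, -0.1313)
n_3 = (+0.6964, +0.7177)
  (0,1): δ = 76.52°  ·
  (0,2): δ = 27.66°  ✓
  (0,3): δ = 81.07°  ·
  (1,2): δ = 75.82°  ·
  (1,3): δ = 22.42°  ✓
  (2,3): δ = 126.59°  ·
antipodal pairs: 2

count = 2; pairs: (0,2), (1,3)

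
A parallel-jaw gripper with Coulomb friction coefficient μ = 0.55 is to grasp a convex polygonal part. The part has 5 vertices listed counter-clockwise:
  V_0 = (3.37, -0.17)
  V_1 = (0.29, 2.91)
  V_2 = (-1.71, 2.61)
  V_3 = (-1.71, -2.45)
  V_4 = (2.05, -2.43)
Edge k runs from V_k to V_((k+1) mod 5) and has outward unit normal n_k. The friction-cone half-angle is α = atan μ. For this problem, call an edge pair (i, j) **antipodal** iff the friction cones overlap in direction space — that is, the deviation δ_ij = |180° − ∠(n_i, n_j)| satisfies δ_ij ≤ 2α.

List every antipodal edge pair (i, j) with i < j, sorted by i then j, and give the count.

α = atan 0.55 = 28.81°;  2α = 57.62°
n_0 = (+0.7071, +0.7071)
n_1 = (-0.1483, +0.9889)
n_2 = (-1.0000, -0.0000)
n_3 = (+0.0053, -1.0000)
n_4 = (+0.8635, -0.5043)
  (0,1): δ = 126.47°  ·
  (0,2): δ = 45.00°  ✓
  (0,3): δ = 45.30°  ✓
  (0,4): δ = 104.71°  ·
  (1,2): δ = 98.53°  ·
  (1,3): δ = 8.23°  ✓
  (1,4): δ = 51.18°  ✓
  (2,3): δ = 89.70°  ·
  (2,4): δ = 30.29°  ✓
  (3,4): δ = 120.59°  ·
antipodal pairs: 5

count = 5; pairs: (0,2), (0,3), (1,3), (1,4), (2,4)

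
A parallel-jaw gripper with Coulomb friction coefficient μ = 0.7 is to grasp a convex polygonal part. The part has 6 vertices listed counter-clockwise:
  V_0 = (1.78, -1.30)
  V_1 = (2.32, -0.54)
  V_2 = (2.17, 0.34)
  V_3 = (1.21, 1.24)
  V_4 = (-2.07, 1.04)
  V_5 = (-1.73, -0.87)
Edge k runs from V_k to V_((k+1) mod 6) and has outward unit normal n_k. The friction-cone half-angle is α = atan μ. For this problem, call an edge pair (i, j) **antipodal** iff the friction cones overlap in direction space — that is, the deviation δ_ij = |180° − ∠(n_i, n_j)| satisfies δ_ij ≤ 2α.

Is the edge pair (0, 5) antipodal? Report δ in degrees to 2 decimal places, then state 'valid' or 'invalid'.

δ = 118.41°, invalid

α = atan 0.7 = 34.99°;  2α = 69.98°
edge 0: e_0 = (+0.54, +0.76);  n_0 = (+0.8152, -0.5792)
edge 5: e_5 = (+3.51, -0.43);  n_5 = (-0.1216, -0.9926)
∠(n_0, n_5) = 61.59°
δ = |180° − 61.59°| = 118.41°
118.41° > 2α = 69.98°  →  invalid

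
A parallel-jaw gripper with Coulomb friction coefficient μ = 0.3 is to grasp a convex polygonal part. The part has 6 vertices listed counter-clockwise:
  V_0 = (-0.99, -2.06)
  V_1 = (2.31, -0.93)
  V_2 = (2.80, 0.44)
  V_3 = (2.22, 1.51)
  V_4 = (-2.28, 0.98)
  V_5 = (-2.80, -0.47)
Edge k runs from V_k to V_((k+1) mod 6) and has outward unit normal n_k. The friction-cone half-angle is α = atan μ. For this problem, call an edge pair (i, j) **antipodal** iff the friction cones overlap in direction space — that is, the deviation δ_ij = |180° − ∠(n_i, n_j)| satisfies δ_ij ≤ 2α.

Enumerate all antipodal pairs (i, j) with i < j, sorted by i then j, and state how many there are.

count = 3; pairs: (0,3), (1,4), (2,5)

α = atan 0.3 = 16.70°;  2α = 33.40°
n_0 = (+0.3240, -0.9461)
n_1 = (+0.9416, -0.3368)
n_2 = (+0.8791, +0.4765)
n_3 = (-0.1170, +0.9931)
n_4 = (-0.9413, +0.3376)
n_5 = (-0.6600, -0.7513)
  (0,1): δ = 128.58°  ·
  (0,2): δ = 80.44°  ·
  (0,3): δ = 12.19°  ✓
  (0,4): δ = 51.37°  ·
  (0,5): δ = 119.80°  ·
  (1,2): δ = 131.86°  ·
  (1,3): δ = 63.60°  ·
  (1,4): δ = 0.05°  ✓
  (1,5): δ = 68.38°  ·
  (2,3): δ = 111.74°  ·
  (2,4): δ = 48.19°  ·
  (2,5): δ = 20.24°  ✓
  (3,4): δ = 116.45°  ·
  (3,5): δ = 48.02°  ·
  (4,5): δ = 111.57°  ·
antipodal pairs: 3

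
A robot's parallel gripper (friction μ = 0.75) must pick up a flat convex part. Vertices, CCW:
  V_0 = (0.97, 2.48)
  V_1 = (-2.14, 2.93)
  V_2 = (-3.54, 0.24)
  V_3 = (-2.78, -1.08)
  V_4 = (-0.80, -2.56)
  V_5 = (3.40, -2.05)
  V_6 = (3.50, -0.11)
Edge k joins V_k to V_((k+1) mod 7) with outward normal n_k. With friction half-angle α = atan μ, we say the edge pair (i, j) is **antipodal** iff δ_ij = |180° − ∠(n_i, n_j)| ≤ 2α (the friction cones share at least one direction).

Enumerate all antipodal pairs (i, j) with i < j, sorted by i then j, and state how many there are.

α = atan 0.75 = 36.87°;  2α = 73.74°
n_0 = (+0.1432, +0.9897)
n_1 = (-0.8871, +0.4617)
n_2 = (-0.8666, -0.4990)
n_3 = (-0.5987, -0.8010)
n_4 = (+0.1205, -0.9927)
n_5 = (+0.9987, -0.0515)
n_6 = (+0.7153, +0.6988)
  (0,1): δ = 109.26°  ·
  (0,2): δ = 51.84°  ✓
  (0,3): δ = 28.54°  ✓
  (0,4): δ = 15.16°  ✓
  (0,5): δ = 95.28°  ·
  (0,6): δ = 142.56°  ·
  (1,2): δ = 122.57°  ·
  (1,3): δ = 99.28°  ·
  (1,4): δ = 55.58°  ✓
  (1,5): δ = 24.54°  ✓
  (1,6): δ = 71.82°  ✓
  (2,3): δ = 156.71°  ·
  (2,4): δ = 113.01°  ·
  (2,5): δ = 32.88°  ✓
  (2,6): δ = 14.40°  ✓
  (3,4): δ = 136.30°  ·
  (3,5): δ = 56.17°  ✓
  (3,6): δ = 8.89°  ✓
  (4,5): δ = 99.87°  ·
  (4,6): δ = 52.59°  ✓
  (5,6): δ = 132.72°  ·
antipodal pairs: 11

count = 11; pairs: (0,2), (0,3), (0,4), (1,4), (1,5), (1,6), (2,5), (2,6), (3,5), (3,6), (4,6)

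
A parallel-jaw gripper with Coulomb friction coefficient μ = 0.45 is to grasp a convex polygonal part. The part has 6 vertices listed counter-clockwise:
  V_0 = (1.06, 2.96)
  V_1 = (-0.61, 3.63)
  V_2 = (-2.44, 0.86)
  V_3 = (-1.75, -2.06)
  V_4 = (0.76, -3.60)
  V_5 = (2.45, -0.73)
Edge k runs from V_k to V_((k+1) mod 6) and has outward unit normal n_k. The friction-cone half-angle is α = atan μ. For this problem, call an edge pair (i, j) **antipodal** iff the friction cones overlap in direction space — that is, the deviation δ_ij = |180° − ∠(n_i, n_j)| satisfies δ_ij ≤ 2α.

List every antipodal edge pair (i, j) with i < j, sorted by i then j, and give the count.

α = atan 0.45 = 24.23°;  2α = 48.46°
n_0 = (+0.3723, +0.9281)
n_1 = (-0.8344, +0.5512)
n_2 = (-0.9732, -0.2300)
n_3 = (-0.5230, -0.8524)
n_4 = (+0.8617, -0.5074)
n_5 = (+0.9358, +0.3525)
  (0,1): δ = 101.59°  ·
  (0,2): δ = 54.84°  ·
  (0,3): δ = 9.67°  ✓
  (0,4): δ = 81.37°  ·
  (0,5): δ = 132.50°  ·
  (1,2): δ = 133.25°  ·
  (1,3): δ = 88.08°  ·
  (1,4): δ = 2.96°  ✓
  (1,5): δ = 54.09°  ·
  (2,3): δ = 134.83°  ·
  (2,4): δ = 43.79°  ✓
  (2,5): δ = 7.35°  ✓
  (3,4): δ = 88.96°  ·
  (3,5): δ = 37.83°  ✓
  (4,5): δ = 128.87°  ·
antipodal pairs: 5

count = 5; pairs: (0,3), (1,4), (2,4), (2,5), (3,5)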